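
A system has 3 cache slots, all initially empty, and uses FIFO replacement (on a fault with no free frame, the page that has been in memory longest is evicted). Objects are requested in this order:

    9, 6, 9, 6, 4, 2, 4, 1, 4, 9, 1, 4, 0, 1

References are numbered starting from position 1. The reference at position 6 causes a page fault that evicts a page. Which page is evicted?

9

pos 1: 9: miss, frames {9}
pos 2: 6: miss, frames {9,6}
pos 3: 9: hit
pos 4: 6: hit
pos 5: 4: miss, frames {9,6,4}
pos 6: 2: miss, evict 9, frames {6,4,2}
At position 6, page 9 is evicted.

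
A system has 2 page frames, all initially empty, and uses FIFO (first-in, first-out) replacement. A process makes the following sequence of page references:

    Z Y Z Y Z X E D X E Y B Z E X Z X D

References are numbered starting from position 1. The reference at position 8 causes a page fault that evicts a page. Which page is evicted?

pos 1: Z -> fault, frames {Z}
pos 2: Y -> fault, frames {Z,Y}
pos 3: Z -> hit
pos 4: Y -> hit
pos 5: Z -> hit
pos 6: X -> fault, evict Z, frames {Y,X}
pos 7: E -> fault, evict Y, frames {X,E}
pos 8: D -> fault, evict X, frames {E,D}
At position 8, page X is evicted.

X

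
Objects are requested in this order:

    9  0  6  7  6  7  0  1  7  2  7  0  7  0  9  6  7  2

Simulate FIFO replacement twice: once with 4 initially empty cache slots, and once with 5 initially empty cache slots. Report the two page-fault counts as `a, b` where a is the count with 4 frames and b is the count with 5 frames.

11, 7

4 frames: F F F F . . . F . F . F . . F F F F → 11 faults.
5 frames: F F F F . . . F . F . . . . F . . . → 7 faults.
7 < 11: adding a frame reduced faults, as is typical.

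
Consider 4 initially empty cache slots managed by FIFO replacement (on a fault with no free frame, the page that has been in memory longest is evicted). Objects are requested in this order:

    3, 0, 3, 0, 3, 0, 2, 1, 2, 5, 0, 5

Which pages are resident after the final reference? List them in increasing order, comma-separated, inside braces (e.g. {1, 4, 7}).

3 -> miss, frames [3]
0 -> miss, frames [3, 0]
3 -> hit
0 -> hit
3 -> hit
0 -> hit
2 -> miss, frames [3, 0, 2]
1 -> miss, frames [3, 0, 2, 1]
2 -> hit
5 -> miss, evict 3, frames [0, 2, 1, 5]
0 -> hit
5 -> hit

{0, 1, 2, 5}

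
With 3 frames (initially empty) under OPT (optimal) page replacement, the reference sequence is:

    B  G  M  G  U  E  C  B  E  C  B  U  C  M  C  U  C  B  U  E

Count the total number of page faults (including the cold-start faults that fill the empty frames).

10

B: miss, frames [B]
G: miss, frames [B, G]
M: miss, frames [B, G, M]
G: hit
U: miss, evict G, frames [B, M, U]
E: miss, evict M, frames [B, U, E]
C: miss, evict U, frames [B, E, C]
B: hit
E: hit
C: hit
B: hit
U: miss, evict E, frames [B, C, U]
C: hit
M: miss, evict B, frames [C, U, M]
C: hit
U: hit
C: hit
B: miss, evict M, frames [C, U, B]
U: hit
E: miss, evict B, frames [C, U, E]
Page faults: 10.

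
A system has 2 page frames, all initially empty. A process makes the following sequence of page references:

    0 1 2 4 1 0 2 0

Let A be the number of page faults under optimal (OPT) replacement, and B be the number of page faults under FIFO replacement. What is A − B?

Under OPT: F F F F . F F . → 6 faults.
Under FIFO: F F F F F F F . → 7 faults.
A − B = 6 − 7 = -1.

-1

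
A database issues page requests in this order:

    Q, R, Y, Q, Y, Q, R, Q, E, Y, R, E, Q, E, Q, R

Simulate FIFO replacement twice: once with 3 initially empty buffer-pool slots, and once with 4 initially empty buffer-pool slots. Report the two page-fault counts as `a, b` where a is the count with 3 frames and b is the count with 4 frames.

6, 4

3 frames: F F F . . . . . F . . . F . . F → 6 faults.
4 frames: F F F . . . . . F . . . . . . . → 4 faults.
4 < 6: adding a frame reduced faults, as is typical.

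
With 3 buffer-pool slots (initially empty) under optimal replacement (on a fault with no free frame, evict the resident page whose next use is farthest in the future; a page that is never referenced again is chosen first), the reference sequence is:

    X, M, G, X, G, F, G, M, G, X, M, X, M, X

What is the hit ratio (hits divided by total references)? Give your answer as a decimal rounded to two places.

X -> miss, frames (X)
M -> miss, frames (X M)
G -> miss, frames (X M G)
X -> hit
G -> hit
F -> miss, evict X, frames (M G F)
G -> hit
M -> hit
G -> hit
X -> miss, evict F, frames (M G X)
M -> hit
X -> hit
M -> hit
X -> hit
Hits: 9 of 14 references → 9/14 = 0.6429.

0.64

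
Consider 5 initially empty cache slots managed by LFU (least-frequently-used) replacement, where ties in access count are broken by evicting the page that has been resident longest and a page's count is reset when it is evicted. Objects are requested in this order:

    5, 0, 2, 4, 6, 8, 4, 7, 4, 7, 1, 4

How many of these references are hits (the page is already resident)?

4

5 -> miss, frames (5)
0 -> miss, frames (5 0)
2 -> miss, frames (5 0 2)
4 -> miss, frames (5 0 2 4)
6 -> miss, frames (5 0 2 4 6)
8 -> miss, evict 5, frames (0 2 4 6 8)
4 -> hit
7 -> miss, evict 0, frames (2 4 6 8 7)
4 -> hit
7 -> hit
1 -> miss, evict 2, frames (4 6 8 7 1)
4 -> hit
Hits: 4.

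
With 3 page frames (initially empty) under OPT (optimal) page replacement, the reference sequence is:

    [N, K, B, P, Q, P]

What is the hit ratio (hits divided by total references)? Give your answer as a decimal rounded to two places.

N: miss, frames (N)
K: miss, frames (N K)
B: miss, frames (N K B)
P: miss, evict B, frames (N K P)
Q: miss, evict K, frames (N P Q)
P: hit
Hits: 1 of 6 references → 1/6 = 0.1667.

0.17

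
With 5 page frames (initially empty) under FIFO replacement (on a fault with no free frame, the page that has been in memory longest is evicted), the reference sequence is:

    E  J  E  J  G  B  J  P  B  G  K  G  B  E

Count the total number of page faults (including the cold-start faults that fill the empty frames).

E: miss, frames {E}
J: miss, frames {E,J}
E: hit
J: hit
G: miss, frames {E,J,G}
B: miss, frames {E,J,G,B}
J: hit
P: miss, frames {E,J,G,B,P}
B: hit
G: hit
K: miss, evict E, frames {J,G,B,P,K}
G: hit
B: hit
E: miss, evict J, frames {G,B,P,K,E}
Page faults: 7.

7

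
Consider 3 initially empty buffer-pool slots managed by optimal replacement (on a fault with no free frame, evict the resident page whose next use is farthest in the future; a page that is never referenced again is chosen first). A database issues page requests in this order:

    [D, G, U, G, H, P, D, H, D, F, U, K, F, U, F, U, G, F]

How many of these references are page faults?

D: miss, frames (D)
G: miss, frames (D G)
U: miss, frames (D G U)
G: hit
H: miss, evict G, frames (D U H)
P: miss, evict U, frames (D H P)
D: hit
H: hit
D: hit
F: miss, evict P, frames (D H F)
U: miss, evict H, frames (D F U)
K: miss, evict D, frames (F U K)
F: hit
U: hit
F: hit
U: hit
G: miss, evict K, frames (F U G)
F: hit
Page faults: 9.

9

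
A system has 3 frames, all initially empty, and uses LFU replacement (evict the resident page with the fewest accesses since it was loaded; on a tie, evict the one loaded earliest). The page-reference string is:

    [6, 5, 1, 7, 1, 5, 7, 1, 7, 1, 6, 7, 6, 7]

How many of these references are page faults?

6 → fault, frames (6)
5 → fault, frames (6 5)
1 → fault, frames (6 5 1)
7 → fault, evict 6, frames (5 1 7)
1 → hit
5 → hit
7 → hit
1 → hit
7 → hit
1 → hit
6 → fault, evict 5, frames (1 7 6)
7 → hit
6 → hit
7 → hit
Page faults: 5.

5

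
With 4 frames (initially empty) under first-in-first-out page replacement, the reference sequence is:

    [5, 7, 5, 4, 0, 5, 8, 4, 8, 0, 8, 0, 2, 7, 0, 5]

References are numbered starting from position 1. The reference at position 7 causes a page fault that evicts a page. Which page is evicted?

5

pos 1: 5: miss, frames (5)
pos 2: 7: miss, frames (5 7)
pos 3: 5: hit
pos 4: 4: miss, frames (5 7 4)
pos 5: 0: miss, frames (5 7 4 0)
pos 6: 5: hit
pos 7: 8: miss, evict 5, frames (7 4 0 8)
At position 7, page 5 is evicted.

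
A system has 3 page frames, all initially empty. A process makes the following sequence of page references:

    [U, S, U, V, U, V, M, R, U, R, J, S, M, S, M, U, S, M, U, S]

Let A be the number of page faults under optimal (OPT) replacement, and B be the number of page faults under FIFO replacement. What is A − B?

Under OPT: F F . F . . F F . . F . F . . . . . . . → 7 faults.
Under FIFO: F F . F . . F F F . F F F . . F . . . . → 10 faults.
A − B = 7 − 10 = -3.

-3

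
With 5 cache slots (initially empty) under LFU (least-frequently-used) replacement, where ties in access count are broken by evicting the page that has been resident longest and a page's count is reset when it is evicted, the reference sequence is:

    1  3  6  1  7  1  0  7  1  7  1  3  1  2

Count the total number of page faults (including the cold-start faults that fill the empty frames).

1: fault, frames {1}
3: fault, frames {1,3}
6: fault, frames {1,3,6}
1: hit
7: fault, frames {1,3,6,7}
1: hit
0: fault, frames {1,3,6,7,0}
7: hit
1: hit
7: hit
1: hit
3: hit
1: hit
2: fault, evict 6, frames {1,3,7,0,2}
Page faults: 6.

6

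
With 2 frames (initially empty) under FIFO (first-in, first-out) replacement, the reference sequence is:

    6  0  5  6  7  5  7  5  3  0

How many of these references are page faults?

6: fault, frames [6]
0: fault, frames [6, 0]
5: fault, evict 6, frames [0, 5]
6: fault, evict 0, frames [5, 6]
7: fault, evict 5, frames [6, 7]
5: fault, evict 6, frames [7, 5]
7: hit
5: hit
3: fault, evict 7, frames [5, 3]
0: fault, evict 5, frames [3, 0]
Page faults: 8.

8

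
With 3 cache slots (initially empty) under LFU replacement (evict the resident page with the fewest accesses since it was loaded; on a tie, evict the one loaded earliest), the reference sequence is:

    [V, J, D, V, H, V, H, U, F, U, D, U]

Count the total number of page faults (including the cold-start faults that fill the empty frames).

V -> fault, frames (V)
J -> fault, frames (V J)
D -> fault, frames (V J D)
V -> hit
H -> fault, evict J, frames (V D H)
V -> hit
H -> hit
U -> fault, evict D, frames (V H U)
F -> fault, evict U, frames (V H F)
U -> fault, evict F, frames (V H U)
D -> fault, evict U, frames (V H D)
U -> fault, evict D, frames (V H U)
Page faults: 9.

9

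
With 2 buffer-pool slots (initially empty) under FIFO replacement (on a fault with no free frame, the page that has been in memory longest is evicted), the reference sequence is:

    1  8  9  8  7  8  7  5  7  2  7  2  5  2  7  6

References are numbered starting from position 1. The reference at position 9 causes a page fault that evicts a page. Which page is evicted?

8

pos 1: 1 → miss, frames (1)
pos 2: 8 → miss, frames (1 8)
pos 3: 9 → miss, evict 1, frames (8 9)
pos 4: 8 → hit
pos 5: 7 → miss, evict 8, frames (9 7)
pos 6: 8 → miss, evict 9, frames (7 8)
pos 7: 7 → hit
pos 8: 5 → miss, evict 7, frames (8 5)
pos 9: 7 → miss, evict 8, frames (5 7)
At position 9, page 8 is evicted.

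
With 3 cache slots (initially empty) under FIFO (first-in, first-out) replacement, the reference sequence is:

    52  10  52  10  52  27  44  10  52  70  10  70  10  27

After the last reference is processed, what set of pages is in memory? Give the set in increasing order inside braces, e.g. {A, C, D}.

52: miss, frames {52}
10: miss, frames {52,10}
52: hit
10: hit
52: hit
27: miss, frames {52,10,27}
44: miss, evict 52, frames {10,27,44}
10: hit
52: miss, evict 10, frames {27,44,52}
70: miss, evict 27, frames {44,52,70}
10: miss, evict 44, frames {52,70,10}
70: hit
10: hit
27: miss, evict 52, frames {70,10,27}

{10, 27, 70}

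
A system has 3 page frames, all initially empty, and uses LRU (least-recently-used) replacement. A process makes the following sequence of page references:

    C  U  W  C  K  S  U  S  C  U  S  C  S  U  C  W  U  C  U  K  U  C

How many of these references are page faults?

C → fault, frames {C}
U → fault, frames {C,U}
W → fault, frames {C,U,W}
C → hit
K → fault, evict U, frames {W,C,K}
S → fault, evict W, frames {C,K,S}
U → fault, evict C, frames {K,S,U}
S → hit
C → fault, evict K, frames {U,S,C}
U → hit
S → hit
C → hit
S → hit
U → hit
C → hit
W → fault, evict S, frames {U,C,W}
U → hit
C → hit
U → hit
K → fault, evict W, frames {C,U,K}
U → hit
C → hit
Page faults: 9.

9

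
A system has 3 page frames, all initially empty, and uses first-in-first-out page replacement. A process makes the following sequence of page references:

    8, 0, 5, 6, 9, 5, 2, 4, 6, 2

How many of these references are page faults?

8 -> fault, frames [8]
0 -> fault, frames [8, 0]
5 -> fault, frames [8, 0, 5]
6 -> fault, evict 8, frames [0, 5, 6]
9 -> fault, evict 0, frames [5, 6, 9]
5 -> hit
2 -> fault, evict 5, frames [6, 9, 2]
4 -> fault, evict 6, frames [9, 2, 4]
6 -> fault, evict 9, frames [2, 4, 6]
2 -> hit
Page faults: 8.

8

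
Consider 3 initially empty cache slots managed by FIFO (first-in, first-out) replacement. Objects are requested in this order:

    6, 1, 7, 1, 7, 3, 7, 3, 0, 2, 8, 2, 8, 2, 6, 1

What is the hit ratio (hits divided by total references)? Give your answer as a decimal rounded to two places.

0.44

6 → fault, frames (6)
1 → fault, frames (6 1)
7 → fault, frames (6 1 7)
1 → hit
7 → hit
3 → fault, evict 6, frames (1 7 3)
7 → hit
3 → hit
0 → fault, evict 1, frames (7 3 0)
2 → fault, evict 7, frames (3 0 2)
8 → fault, evict 3, frames (0 2 8)
2 → hit
8 → hit
2 → hit
6 → fault, evict 0, frames (2 8 6)
1 → fault, evict 2, frames (8 6 1)
Hits: 7 of 16 references → 7/16 = 0.4375.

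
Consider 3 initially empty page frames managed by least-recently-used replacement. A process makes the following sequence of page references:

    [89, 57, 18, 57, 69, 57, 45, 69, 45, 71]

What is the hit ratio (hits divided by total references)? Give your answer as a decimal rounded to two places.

0.40

89: fault, frames [89]
57: fault, frames [89, 57]
18: fault, frames [89, 57, 18]
57: hit
69: fault, evict 89, frames [18, 57, 69]
57: hit
45: fault, evict 18, frames [69, 57, 45]
69: hit
45: hit
71: fault, evict 57, frames [69, 45, 71]
Hits: 4 of 10 references → 4/10 = 0.4000.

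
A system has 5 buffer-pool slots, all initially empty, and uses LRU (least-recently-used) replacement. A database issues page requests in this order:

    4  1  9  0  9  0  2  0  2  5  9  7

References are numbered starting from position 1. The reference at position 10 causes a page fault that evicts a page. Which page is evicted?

pos 1: 4 → miss, frames {4}
pos 2: 1 → miss, frames {4,1}
pos 3: 9 → miss, frames {4,1,9}
pos 4: 0 → miss, frames {4,1,9,0}
pos 5: 9 → hit
pos 6: 0 → hit
pos 7: 2 → miss, frames {4,1,9,0,2}
pos 8: 0 → hit
pos 9: 2 → hit
pos 10: 5 → miss, evict 4, frames {1,9,0,2,5}
At position 10, page 4 is evicted.

4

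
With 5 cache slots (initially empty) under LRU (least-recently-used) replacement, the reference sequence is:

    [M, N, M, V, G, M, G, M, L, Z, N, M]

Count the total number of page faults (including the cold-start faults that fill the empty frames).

M → miss, frames (M)
N → miss, frames (M N)
M → hit
V → miss, frames (N M V)
G → miss, frames (N M V G)
M → hit
G → hit
M → hit
L → miss, frames (N V G M L)
Z → miss, evict N, frames (V G M L Z)
N → miss, evict V, frames (G M L Z N)
M → hit
Page faults: 7.

7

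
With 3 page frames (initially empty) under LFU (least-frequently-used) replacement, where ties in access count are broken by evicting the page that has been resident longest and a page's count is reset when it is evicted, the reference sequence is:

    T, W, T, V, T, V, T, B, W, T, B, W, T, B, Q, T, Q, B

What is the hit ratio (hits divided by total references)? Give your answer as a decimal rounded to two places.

0.44

T: miss, frames (T)
W: miss, frames (T W)
T: hit
V: miss, frames (T W V)
T: hit
V: hit
T: hit
B: miss, evict W, frames (T V B)
W: miss, evict B, frames (T V W)
T: hit
B: miss, evict W, frames (T V B)
W: miss, evict B, frames (T V W)
T: hit
B: miss, evict W, frames (T V B)
Q: miss, evict B, frames (T V Q)
T: hit
Q: hit
B: miss, evict V, frames (T Q B)
Hits: 8 of 18 references → 8/18 = 0.4444.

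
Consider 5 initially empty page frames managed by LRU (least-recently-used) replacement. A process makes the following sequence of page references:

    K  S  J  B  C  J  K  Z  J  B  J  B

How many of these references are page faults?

6

K → fault, frames {K}
S → fault, frames {K,S}
J → fault, frames {K,S,J}
B → fault, frames {K,S,J,B}
C → fault, frames {K,S,J,B,C}
J → hit
K → hit
Z → fault, evict S, frames {B,C,J,K,Z}
J → hit
B → hit
J → hit
B → hit
Page faults: 6.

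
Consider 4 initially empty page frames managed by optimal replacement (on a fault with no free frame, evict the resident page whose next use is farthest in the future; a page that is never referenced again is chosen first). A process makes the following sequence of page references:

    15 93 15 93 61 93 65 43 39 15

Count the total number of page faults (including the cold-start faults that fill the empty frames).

15 → fault, frames (15)
93 → fault, frames (15 93)
15 → hit
93 → hit
61 → fault, frames (15 93 61)
93 → hit
65 → fault, frames (15 93 61 65)
43 → fault, evict 65, frames (15 93 61 43)
39 → fault, evict 43, frames (15 93 61 39)
15 → hit
Page faults: 6.

6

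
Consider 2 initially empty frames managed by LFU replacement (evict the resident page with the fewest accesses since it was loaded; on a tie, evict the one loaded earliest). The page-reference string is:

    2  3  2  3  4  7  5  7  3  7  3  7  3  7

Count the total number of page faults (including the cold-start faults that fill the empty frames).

2 -> miss, frames (2)
3 -> miss, frames (2 3)
2 -> hit
3 -> hit
4 -> miss, evict 2, frames (3 4)
7 -> miss, evict 4, frames (3 7)
5 -> miss, evict 7, frames (3 5)
7 -> miss, evict 5, frames (3 7)
3 -> hit
7 -> hit
3 -> hit
7 -> hit
3 -> hit
7 -> hit
Page faults: 6.

6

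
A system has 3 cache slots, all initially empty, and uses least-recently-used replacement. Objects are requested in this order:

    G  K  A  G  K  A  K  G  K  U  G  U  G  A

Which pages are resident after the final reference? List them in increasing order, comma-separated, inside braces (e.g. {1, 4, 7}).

{A, G, U}

G: fault, frames (G)
K: fault, frames (G K)
A: fault, frames (G K A)
G: hit
K: hit
A: hit
K: hit
G: hit
K: hit
U: fault, evict A, frames (G K U)
G: hit
U: hit
G: hit
A: fault, evict K, frames (U G A)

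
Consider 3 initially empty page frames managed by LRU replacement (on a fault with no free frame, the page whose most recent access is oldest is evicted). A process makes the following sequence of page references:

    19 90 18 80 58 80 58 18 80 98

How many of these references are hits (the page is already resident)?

19 -> miss, frames [19]
90 -> miss, frames [19, 90]
18 -> miss, frames [19, 90, 18]
80 -> miss, evict 19, frames [90, 18, 80]
58 -> miss, evict 90, frames [18, 80, 58]
80 -> hit
58 -> hit
18 -> hit
80 -> hit
98 -> miss, evict 58, frames [18, 80, 98]
Hits: 4.

4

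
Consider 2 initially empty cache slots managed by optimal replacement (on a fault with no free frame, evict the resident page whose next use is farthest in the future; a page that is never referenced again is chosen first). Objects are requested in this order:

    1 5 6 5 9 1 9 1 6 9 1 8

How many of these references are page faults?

1 -> fault, frames {1}
5 -> fault, frames {1,5}
6 -> fault, evict 1, frames {5,6}
5 -> hit
9 -> fault, evict 5, frames {6,9}
1 -> fault, evict 6, frames {9,1}
9 -> hit
1 -> hit
6 -> fault, evict 1, frames {9,6}
9 -> hit
1 -> fault, evict 6, frames {9,1}
8 -> fault, evict 1, frames {9,8}
Page faults: 8.

8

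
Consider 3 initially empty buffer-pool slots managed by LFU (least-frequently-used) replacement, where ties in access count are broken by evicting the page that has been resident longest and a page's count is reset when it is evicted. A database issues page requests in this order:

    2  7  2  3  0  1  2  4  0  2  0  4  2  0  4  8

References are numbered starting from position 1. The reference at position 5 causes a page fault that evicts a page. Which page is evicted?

7

pos 1: 2 → fault, frames [2]
pos 2: 7 → fault, frames [2, 7]
pos 3: 2 → hit
pos 4: 3 → fault, frames [2, 7, 3]
pos 5: 0 → fault, evict 7, frames [2, 3, 0]
At position 5, page 7 is evicted.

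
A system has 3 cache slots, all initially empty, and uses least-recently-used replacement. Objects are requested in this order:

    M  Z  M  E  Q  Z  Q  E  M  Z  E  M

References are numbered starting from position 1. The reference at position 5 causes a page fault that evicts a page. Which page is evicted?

Z

pos 1: M: miss, frames {M}
pos 2: Z: miss, frames {M,Z}
pos 3: M: hit
pos 4: E: miss, frames {Z,M,E}
pos 5: Q: miss, evict Z, frames {M,E,Q}
At position 5, page Z is evicted.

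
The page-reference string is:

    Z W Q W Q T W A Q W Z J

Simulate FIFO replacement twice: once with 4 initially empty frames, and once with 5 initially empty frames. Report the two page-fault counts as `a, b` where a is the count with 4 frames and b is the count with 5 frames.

4 frames: F F F . . F . F . . F F → 7 faults.
5 frames: F F F . . F . F . . . F → 6 faults.
6 < 7: adding a frame reduced faults, as is typical.

7, 6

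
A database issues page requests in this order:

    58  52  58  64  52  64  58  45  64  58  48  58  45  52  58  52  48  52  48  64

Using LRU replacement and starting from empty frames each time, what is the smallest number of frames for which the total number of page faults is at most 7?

4

f=1: 20 faults
f=2: 14 faults
f=3: 9 faults
f=4: 7 faults
f=5: 5 faults
Smallest f with faults ≤ 7 is 4.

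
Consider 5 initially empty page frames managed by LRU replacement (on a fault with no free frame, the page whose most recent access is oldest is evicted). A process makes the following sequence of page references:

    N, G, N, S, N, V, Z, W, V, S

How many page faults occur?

N → miss, frames [N]
G → miss, frames [N, G]
N → hit
S → miss, frames [G, N, S]
N → hit
V → miss, frames [G, S, N, V]
Z → miss, frames [G, S, N, V, Z]
W → miss, evict G, frames [S, N, V, Z, W]
V → hit
S → hit
Page faults: 6.

6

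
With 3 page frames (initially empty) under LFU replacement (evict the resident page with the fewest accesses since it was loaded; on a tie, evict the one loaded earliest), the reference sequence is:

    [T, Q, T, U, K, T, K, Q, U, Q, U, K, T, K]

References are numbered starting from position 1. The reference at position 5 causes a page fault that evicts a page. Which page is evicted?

pos 1: T: miss, frames [T]
pos 2: Q: miss, frames [T, Q]
pos 3: T: hit
pos 4: U: miss, frames [T, Q, U]
pos 5: K: miss, evict Q, frames [T, U, K]
At position 5, page Q is evicted.

Q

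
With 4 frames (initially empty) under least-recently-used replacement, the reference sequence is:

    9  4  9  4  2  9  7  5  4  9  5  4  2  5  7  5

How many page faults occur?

9 -> fault, frames (9)
4 -> fault, frames (9 4)
9 -> hit
4 -> hit
2 -> fault, frames (9 4 2)
9 -> hit
7 -> fault, frames (4 2 9 7)
5 -> fault, evict 4, frames (2 9 7 5)
4 -> fault, evict 2, frames (9 7 5 4)
9 -> hit
5 -> hit
4 -> hit
2 -> fault, evict 7, frames (9 5 4 2)
5 -> hit
7 -> fault, evict 9, frames (4 2 5 7)
5 -> hit
Page faults: 8.

8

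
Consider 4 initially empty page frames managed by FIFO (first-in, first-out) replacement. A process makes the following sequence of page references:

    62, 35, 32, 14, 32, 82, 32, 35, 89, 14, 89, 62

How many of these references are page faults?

7

62: fault, frames [62]
35: fault, frames [62, 35]
32: fault, frames [62, 35, 32]
14: fault, frames [62, 35, 32, 14]
32: hit
82: fault, evict 62, frames [35, 32, 14, 82]
32: hit
35: hit
89: fault, evict 35, frames [32, 14, 82, 89]
14: hit
89: hit
62: fault, evict 32, frames [14, 82, 89, 62]
Page faults: 7.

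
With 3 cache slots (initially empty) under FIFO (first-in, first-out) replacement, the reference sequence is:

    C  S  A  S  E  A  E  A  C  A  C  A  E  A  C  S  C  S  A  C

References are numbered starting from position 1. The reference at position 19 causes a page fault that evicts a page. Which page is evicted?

E

pos 1: C → miss, frames (C)
pos 2: S → miss, frames (C S)
pos 3: A → miss, frames (C S A)
pos 4: S → hit
pos 5: E → miss, evict C, frames (S A E)
pos 6: A → hit
pos 7: E → hit
pos 8: A → hit
pos 9: C → miss, evict S, frames (A E C)
pos 10: A → hit
pos 11: C → hit
pos 12: A → hit
pos 13: E → hit
pos 14: A → hit
pos 15: C → hit
pos 16: S → miss, evict A, frames (E C S)
pos 17: C → hit
pos 18: S → hit
pos 19: A → miss, evict E, frames (C S A)
At position 19, page E is evicted.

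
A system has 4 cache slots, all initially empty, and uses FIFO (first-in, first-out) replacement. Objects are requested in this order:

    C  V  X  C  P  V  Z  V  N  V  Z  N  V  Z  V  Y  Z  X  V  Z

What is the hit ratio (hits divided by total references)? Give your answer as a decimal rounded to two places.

0.50

C: fault, frames {C}
V: fault, frames {C,V}
X: fault, frames {C,V,X}
C: hit
P: fault, frames {C,V,X,P}
V: hit
Z: fault, evict C, frames {V,X,P,Z}
V: hit
N: fault, evict V, frames {X,P,Z,N}
V: fault, evict X, frames {P,Z,N,V}
Z: hit
N: hit
V: hit
Z: hit
V: hit
Y: fault, evict P, frames {Z,N,V,Y}
Z: hit
X: fault, evict Z, frames {N,V,Y,X}
V: hit
Z: fault, evict N, frames {V,Y,X,Z}
Hits: 10 of 20 references → 10/20 = 0.5000.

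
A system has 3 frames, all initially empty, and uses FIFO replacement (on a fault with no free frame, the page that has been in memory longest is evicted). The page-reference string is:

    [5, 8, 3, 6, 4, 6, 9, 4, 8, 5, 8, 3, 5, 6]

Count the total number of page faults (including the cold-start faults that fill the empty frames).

10

5: fault, frames {5}
8: fault, frames {5,8}
3: fault, frames {5,8,3}
6: fault, evict 5, frames {8,3,6}
4: fault, evict 8, frames {3,6,4}
6: hit
9: fault, evict 3, frames {6,4,9}
4: hit
8: fault, evict 6, frames {4,9,8}
5: fault, evict 4, frames {9,8,5}
8: hit
3: fault, evict 9, frames {8,5,3}
5: hit
6: fault, evict 8, frames {5,3,6}
Page faults: 10.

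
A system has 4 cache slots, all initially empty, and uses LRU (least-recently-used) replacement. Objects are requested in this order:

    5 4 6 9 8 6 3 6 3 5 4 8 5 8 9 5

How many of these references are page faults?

5 → fault, frames (5)
4 → fault, frames (5 4)
6 → fault, frames (5 4 6)
9 → fault, frames (5 4 6 9)
8 → fault, evict 5, frames (4 6 9 8)
6 → hit
3 → fault, evict 4, frames (9 8 6 3)
6 → hit
3 → hit
5 → fault, evict 9, frames (8 6 3 5)
4 → fault, evict 8, frames (6 3 5 4)
8 → fault, evict 6, frames (3 5 4 8)
5 → hit
8 → hit
9 → fault, evict 3, frames (4 5 8 9)
5 → hit
Page faults: 10.

10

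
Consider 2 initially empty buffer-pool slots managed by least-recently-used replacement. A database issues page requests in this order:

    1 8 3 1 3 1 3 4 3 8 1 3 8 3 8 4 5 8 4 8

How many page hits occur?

1: fault, frames {1}
8: fault, frames {1,8}
3: fault, evict 1, frames {8,3}
1: fault, evict 8, frames {3,1}
3: hit
1: hit
3: hit
4: fault, evict 1, frames {3,4}
3: hit
8: fault, evict 4, frames {3,8}
1: fault, evict 3, frames {8,1}
3: fault, evict 8, frames {1,3}
8: fault, evict 1, frames {3,8}
3: hit
8: hit
4: fault, evict 3, frames {8,4}
5: fault, evict 8, frames {4,5}
8: fault, evict 4, frames {5,8}
4: fault, evict 5, frames {8,4}
8: hit
Hits: 7.

7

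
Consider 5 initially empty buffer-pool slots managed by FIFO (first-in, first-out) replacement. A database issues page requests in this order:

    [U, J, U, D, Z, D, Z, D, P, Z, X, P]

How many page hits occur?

6

U → fault, frames {U}
J → fault, frames {U,J}
U → hit
D → fault, frames {U,J,D}
Z → fault, frames {U,J,D,Z}
D → hit
Z → hit
D → hit
P → fault, frames {U,J,D,Z,P}
Z → hit
X → fault, evict U, frames {J,D,Z,P,X}
P → hit
Hits: 6.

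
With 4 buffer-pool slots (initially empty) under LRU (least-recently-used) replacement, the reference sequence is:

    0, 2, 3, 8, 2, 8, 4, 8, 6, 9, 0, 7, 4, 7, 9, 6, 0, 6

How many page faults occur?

12

0 → fault, frames [0]
2 → fault, frames [0, 2]
3 → fault, frames [0, 2, 3]
8 → fault, frames [0, 2, 3, 8]
2 → hit
8 → hit
4 → fault, evict 0, frames [3, 2, 8, 4]
8 → hit
6 → fault, evict 3, frames [2, 4, 8, 6]
9 → fault, evict 2, frames [4, 8, 6, 9]
0 → fault, evict 4, frames [8, 6, 9, 0]
7 → fault, evict 8, frames [6, 9, 0, 7]
4 → fault, evict 6, frames [9, 0, 7, 4]
7 → hit
9 → hit
6 → fault, evict 0, frames [4, 7, 9, 6]
0 → fault, evict 4, frames [7, 9, 6, 0]
6 → hit
Page faults: 12.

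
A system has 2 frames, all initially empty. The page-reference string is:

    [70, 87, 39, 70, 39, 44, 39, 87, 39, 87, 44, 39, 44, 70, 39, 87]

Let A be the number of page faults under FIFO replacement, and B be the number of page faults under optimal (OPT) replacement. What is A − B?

Under FIFO: F F F F . F F F . . F F . F . F → 11 faults.
Under OPT: F F F . . F . F . . F . . F . F → 8 faults.
A − B = 11 − 8 = 3.

3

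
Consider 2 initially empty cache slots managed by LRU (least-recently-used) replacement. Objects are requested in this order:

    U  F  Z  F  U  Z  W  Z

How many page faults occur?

U: miss, frames [U]
F: miss, frames [U, F]
Z: miss, evict U, frames [F, Z]
F: hit
U: miss, evict Z, frames [F, U]
Z: miss, evict F, frames [U, Z]
W: miss, evict U, frames [Z, W]
Z: hit
Page faults: 6.

6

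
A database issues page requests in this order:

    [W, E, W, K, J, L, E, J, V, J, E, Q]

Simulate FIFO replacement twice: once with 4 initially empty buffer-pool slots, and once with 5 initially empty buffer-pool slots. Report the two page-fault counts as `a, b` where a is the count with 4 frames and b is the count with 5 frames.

4 frames: F F . F F F . . F . F F → 8 faults.
5 frames: F F . F F F . . F . . F → 7 faults.
7 < 8: adding a frame reduced faults, as is typical.

8, 7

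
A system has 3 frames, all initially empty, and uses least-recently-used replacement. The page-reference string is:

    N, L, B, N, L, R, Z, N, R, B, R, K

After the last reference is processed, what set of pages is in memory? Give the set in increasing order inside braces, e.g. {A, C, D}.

{B, K, R}

N: miss, frames [N]
L: miss, frames [N, L]
B: miss, frames [N, L, B]
N: hit
L: hit
R: miss, evict B, frames [N, L, R]
Z: miss, evict N, frames [L, R, Z]
N: miss, evict L, frames [R, Z, N]
R: hit
B: miss, evict Z, frames [N, R, B]
R: hit
K: miss, evict N, frames [B, R, K]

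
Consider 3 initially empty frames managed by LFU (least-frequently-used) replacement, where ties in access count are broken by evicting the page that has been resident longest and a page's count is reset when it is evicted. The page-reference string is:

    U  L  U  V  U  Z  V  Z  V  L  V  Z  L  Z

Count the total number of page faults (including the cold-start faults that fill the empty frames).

8

U: fault, frames {U}
L: fault, frames {U,L}
U: hit
V: fault, frames {U,L,V}
U: hit
Z: fault, evict L, frames {U,V,Z}
V: hit
Z: hit
V: hit
L: fault, evict Z, frames {U,V,L}
V: hit
Z: fault, evict L, frames {U,V,Z}
L: fault, evict Z, frames {U,V,L}
Z: fault, evict L, frames {U,V,Z}
Page faults: 8.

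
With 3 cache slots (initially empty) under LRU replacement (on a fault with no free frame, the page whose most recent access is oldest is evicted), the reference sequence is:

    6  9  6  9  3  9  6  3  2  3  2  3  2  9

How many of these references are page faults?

6: fault, frames (6)
9: fault, frames (6 9)
6: hit
9: hit
3: fault, frames (6 9 3)
9: hit
6: hit
3: hit
2: fault, evict 9, frames (6 3 2)
3: hit
2: hit
3: hit
2: hit
9: fault, evict 6, frames (3 2 9)
Page faults: 5.

5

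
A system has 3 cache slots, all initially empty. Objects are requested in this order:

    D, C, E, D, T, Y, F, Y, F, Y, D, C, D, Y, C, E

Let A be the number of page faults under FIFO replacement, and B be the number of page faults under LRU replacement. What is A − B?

1

Under FIFO: F F F . F F F . . . F F . F . F → 10 faults.
Under LRU: F F F . F F F . . . F F . . . F → 9 faults.
A − B = 10 − 9 = 1.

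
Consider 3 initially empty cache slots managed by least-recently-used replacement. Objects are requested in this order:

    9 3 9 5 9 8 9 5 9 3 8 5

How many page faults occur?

9: miss, frames [9]
3: miss, frames [9, 3]
9: hit
5: miss, frames [3, 9, 5]
9: hit
8: miss, evict 3, frames [5, 9, 8]
9: hit
5: hit
9: hit
3: miss, evict 8, frames [5, 9, 3]
8: miss, evict 5, frames [9, 3, 8]
5: miss, evict 9, frames [3, 8, 5]
Page faults: 7.

7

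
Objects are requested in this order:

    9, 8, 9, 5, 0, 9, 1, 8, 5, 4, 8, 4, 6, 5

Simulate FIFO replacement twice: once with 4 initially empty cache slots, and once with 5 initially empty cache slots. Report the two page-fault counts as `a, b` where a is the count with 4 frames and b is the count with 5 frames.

9, 7

4 frames: F F . F F . F . . F F . F F → 9 faults.
5 frames: F F . F F . F . . F . . F . → 7 faults.
7 < 9: adding a frame reduced faults, as is typical.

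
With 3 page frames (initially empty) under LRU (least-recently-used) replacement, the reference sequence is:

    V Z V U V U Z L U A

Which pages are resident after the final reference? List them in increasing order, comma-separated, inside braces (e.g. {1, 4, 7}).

V: fault, frames (V)
Z: fault, frames (V Z)
V: hit
U: fault, frames (Z V U)
V: hit
U: hit
Z: hit
L: fault, evict V, frames (U Z L)
U: hit
A: fault, evict Z, frames (L U A)

{A, L, U}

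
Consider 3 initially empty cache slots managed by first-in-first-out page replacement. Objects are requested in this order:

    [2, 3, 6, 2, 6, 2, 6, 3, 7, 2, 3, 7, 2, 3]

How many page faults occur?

6

2 → fault, frames [2]
3 → fault, frames [2, 3]
6 → fault, frames [2, 3, 6]
2 → hit
6 → hit
2 → hit
6 → hit
3 → hit
7 → fault, evict 2, frames [3, 6, 7]
2 → fault, evict 3, frames [6, 7, 2]
3 → fault, evict 6, frames [7, 2, 3]
7 → hit
2 → hit
3 → hit
Page faults: 6.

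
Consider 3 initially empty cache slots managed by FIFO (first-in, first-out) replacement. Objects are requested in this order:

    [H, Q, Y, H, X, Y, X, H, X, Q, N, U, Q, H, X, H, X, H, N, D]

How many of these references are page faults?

12

H → fault, frames {H}
Q → fault, frames {H,Q}
Y → fault, frames {H,Q,Y}
H → hit
X → fault, evict H, frames {Q,Y,X}
Y → hit
X → hit
H → fault, evict Q, frames {Y,X,H}
X → hit
Q → fault, evict Y, frames {X,H,Q}
N → fault, evict X, frames {H,Q,N}
U → fault, evict H, frames {Q,N,U}
Q → hit
H → fault, evict Q, frames {N,U,H}
X → fault, evict N, frames {U,H,X}
H → hit
X → hit
H → hit
N → fault, evict U, frames {H,X,N}
D → fault, evict H, frames {X,N,D}
Page faults: 12.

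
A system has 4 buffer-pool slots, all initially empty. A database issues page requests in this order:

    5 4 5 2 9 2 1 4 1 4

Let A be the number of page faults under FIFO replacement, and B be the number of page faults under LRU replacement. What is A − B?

-1

Under FIFO: F F . F F . F . . . → 5 faults.
Under LRU: F F . F F . F F . . → 6 faults.
A − B = 5 − 6 = -1.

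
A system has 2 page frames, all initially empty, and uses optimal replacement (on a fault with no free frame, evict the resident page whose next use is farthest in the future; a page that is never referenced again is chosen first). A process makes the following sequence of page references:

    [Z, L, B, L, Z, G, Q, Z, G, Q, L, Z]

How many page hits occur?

3

Z → fault, frames (Z)
L → fault, frames (Z L)
B → fault, evict Z, frames (L B)
L → hit
Z → fault, evict B, frames (L Z)
G → fault, evict L, frames (Z G)
Q → fault, evict G, frames (Z Q)
Z → hit
G → fault, evict Z, frames (Q G)
Q → hit
L → fault, evict G, frames (Q L)
Z → fault, evict L, frames (Q Z)
Hits: 3.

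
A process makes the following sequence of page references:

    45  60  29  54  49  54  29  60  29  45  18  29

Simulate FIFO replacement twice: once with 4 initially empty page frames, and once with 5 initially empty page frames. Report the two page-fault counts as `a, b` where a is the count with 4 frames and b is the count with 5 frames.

4 frames: F F F F F . . . . F F F → 8 faults.
5 frames: F F F F F . . . . . F . → 6 faults.
6 < 8: adding a frame reduced faults, as is typical.

8, 6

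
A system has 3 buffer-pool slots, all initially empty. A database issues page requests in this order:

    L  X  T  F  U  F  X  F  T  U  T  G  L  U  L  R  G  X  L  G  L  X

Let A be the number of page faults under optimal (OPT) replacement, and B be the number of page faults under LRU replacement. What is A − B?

Under OPT: F F F F F . . . F . . F F . . F . F . . . . → 10 faults.
Under LRU: F F F F F . F . F F . F F F . F F F F . . . → 15 faults.
A − B = 10 − 15 = -5.

-5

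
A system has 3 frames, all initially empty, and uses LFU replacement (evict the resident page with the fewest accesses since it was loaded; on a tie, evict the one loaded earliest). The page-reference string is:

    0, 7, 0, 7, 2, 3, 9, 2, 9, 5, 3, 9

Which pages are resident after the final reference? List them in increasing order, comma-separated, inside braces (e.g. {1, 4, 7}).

0 → miss, frames (0)
7 → miss, frames (0 7)
0 → hit
7 → hit
2 → miss, frames (0 7 2)
3 → miss, evict 2, frames (0 7 3)
9 → miss, evict 3, frames (0 7 9)
2 → miss, evict 9, frames (0 7 2)
9 → miss, evict 2, frames (0 7 9)
5 → miss, evict 9, frames (0 7 5)
3 → miss, evict 5, frames (0 7 3)
9 → miss, evict 3, frames (0 7 9)

{0, 7, 9}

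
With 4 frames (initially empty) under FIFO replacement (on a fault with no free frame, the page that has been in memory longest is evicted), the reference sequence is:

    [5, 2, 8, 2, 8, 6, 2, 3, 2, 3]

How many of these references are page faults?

5: miss, frames (5)
2: miss, frames (5 2)
8: miss, frames (5 2 8)
2: hit
8: hit
6: miss, frames (5 2 8 6)
2: hit
3: miss, evict 5, frames (2 8 6 3)
2: hit
3: hit
Page faults: 5.

5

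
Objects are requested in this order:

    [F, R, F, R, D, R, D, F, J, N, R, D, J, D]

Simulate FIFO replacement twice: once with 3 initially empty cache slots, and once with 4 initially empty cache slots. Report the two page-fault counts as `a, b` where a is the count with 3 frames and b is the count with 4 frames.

3 frames: F F . . F . . . F F F F F . → 8 faults.
4 frames: F F . . F . . . F F . . . . → 5 faults.
5 < 8: adding a frame reduced faults, as is typical.

8, 5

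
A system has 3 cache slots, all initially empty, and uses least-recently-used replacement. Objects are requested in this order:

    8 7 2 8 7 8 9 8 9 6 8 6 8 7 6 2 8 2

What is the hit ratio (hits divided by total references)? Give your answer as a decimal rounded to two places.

8 -> miss, frames [8]
7 -> miss, frames [8, 7]
2 -> miss, frames [8, 7, 2]
8 -> hit
7 -> hit
8 -> hit
9 -> miss, evict 2, frames [7, 8, 9]
8 -> hit
9 -> hit
6 -> miss, evict 7, frames [8, 9, 6]
8 -> hit
6 -> hit
8 -> hit
7 -> miss, evict 9, frames [6, 8, 7]
6 -> hit
2 -> miss, evict 8, frames [7, 6, 2]
8 -> miss, evict 7, frames [6, 2, 8]
2 -> hit
Hits: 10 of 18 references → 10/18 = 0.5556.

0.56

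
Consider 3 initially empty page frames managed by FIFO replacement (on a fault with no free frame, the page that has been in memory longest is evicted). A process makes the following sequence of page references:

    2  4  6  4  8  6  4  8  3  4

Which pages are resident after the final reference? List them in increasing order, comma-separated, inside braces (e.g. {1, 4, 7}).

2 -> fault, frames (2)
4 -> fault, frames (2 4)
6 -> fault, frames (2 4 6)
4 -> hit
8 -> fault, evict 2, frames (4 6 8)
6 -> hit
4 -> hit
8 -> hit
3 -> fault, evict 4, frames (6 8 3)
4 -> fault, evict 6, frames (8 3 4)

{3, 4, 8}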